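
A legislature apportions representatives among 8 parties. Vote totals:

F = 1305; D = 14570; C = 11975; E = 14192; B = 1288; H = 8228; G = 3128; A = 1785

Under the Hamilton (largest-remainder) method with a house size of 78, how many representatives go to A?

Standard divisor: 56471 ÷ 78 ≈ 723.987.
Standard quotas: F 1.8025, D 20.1247, C 16.5403, E 19.6026, B 1.7790, H 11.3648, G 4.3205, A 2.4655.
Lower quotas: F 1, D 20, C 16, E 19, B 1, H 11, G 4, A 2 (sum 74, leaving 4 seats).
Remainders in descending order: F 0.8025, B 0.7790, E 0.6026, C 0.5403, A 0.4655, H 0.3648, G 0.3205, D 0.1247.
The surplus seats go to F, B, E, C.
A receives 2.

2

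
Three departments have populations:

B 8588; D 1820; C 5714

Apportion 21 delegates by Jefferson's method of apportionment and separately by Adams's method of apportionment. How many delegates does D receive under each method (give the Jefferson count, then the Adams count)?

2 and 3

Jefferson: B 12, D 2, C 7.
Adams: B 11, D 3, C 7.
D gets 2 under Jefferson and 3 under Adams.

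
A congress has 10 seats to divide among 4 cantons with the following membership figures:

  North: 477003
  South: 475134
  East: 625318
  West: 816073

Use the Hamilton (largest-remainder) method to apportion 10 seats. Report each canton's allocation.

North 2, South 2, East 3, West 3

The standard divisor is 2393528/10 ≈ 239352.8.
Standard quotas: North 1.9929, South 1.9851, East 2.6125, West 3.4095.
Lower quotas: North 1, South 1, East 2, West 3 (sum 7, leaving 3 seats).
Remainders in descending order: North 0.9929, South 0.9851, East 0.6125, West 0.4095.
The surplus seats go to North, South, East.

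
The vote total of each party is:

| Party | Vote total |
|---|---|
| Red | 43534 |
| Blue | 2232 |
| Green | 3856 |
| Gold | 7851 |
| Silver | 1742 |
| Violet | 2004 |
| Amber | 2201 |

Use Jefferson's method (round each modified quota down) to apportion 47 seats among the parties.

Red=34, Blue=1, Green=3, Gold=6, Silver=1, Violet=1, Amber=1

Standard divisor 63420/47 ≈ 1349.362; standard quotas: Red 32.263, Blue 1.654, Green 2.858, Gold 5.818, Silver 1.291, Violet 1.485, Amber 1.631.
Rounding down gives 32, 1, 2, 5, 1, 1, 1 = 43 seats, so the divisor must be adjusted.
With modified divisor 1260: modified quotas Red 34.551, Blue 1.771, Green 3.060, Gold 6.231, Silver 1.383, Violet 1.590, Amber 1.747.
Rounding down: Red 34, Blue 1, Green 3, Gold 6, Silver 1, Violet 1, Amber 1 (total 47).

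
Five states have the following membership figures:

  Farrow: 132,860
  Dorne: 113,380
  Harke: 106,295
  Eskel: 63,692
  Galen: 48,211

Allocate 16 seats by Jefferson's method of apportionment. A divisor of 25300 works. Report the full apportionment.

Farrow: 5, Dorne: 4, Harke: 4, Eskel: 2, Galen: 1

With modified divisor 25300: modified quotas Farrow 5.251, Dorne 4.481, Harke 4.201, Eskel 2.517, Galen 1.906.
Rounding down: Farrow 5, Dorne 4, Harke 4, Eskel 2, Galen 1 (total 16).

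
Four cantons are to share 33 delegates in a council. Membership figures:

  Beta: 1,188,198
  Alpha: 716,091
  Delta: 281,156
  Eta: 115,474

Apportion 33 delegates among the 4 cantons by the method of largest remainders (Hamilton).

Beta 17; Alpha 10; Delta 4; Eta 2

Standard divisor: 2300919 ÷ 33 ≈ 69724.818.
Standard quotas: Beta 17.0412, Alpha 10.2702, Delta 4.0324, Eta 1.6561.
Lower quotas: Beta 17, Alpha 10, Delta 4, Eta 1 (sum 32, leaving 1 seat).
Remainders in descending order: Eta 0.6561, Alpha 0.2702, Beta 0.0412, Delta 0.0324.
The surplus seat goes to Eta.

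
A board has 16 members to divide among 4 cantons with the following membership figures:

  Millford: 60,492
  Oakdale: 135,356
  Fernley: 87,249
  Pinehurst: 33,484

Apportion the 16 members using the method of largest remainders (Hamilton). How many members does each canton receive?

The standard divisor is 316581/16 ≈ 19786.312.
Standard quotas: Millford 3.0573, Oakdale 6.8409, Fernley 4.4096, Pinehurst 1.6923.
Lower quotas: Millford 3, Oakdale 6, Fernley 4, Pinehurst 1 (sum 14, leaving 2 seats).
Remainders in descending order: Oakdale 0.8409, Pinehurst 0.6923, Fernley 0.4096, Millford 0.0573.
Largest remainders: Oakdale, Pinehurst receive the extra seats.

Millford 3, Oakdale 7, Fernley 4, Pinehurst 2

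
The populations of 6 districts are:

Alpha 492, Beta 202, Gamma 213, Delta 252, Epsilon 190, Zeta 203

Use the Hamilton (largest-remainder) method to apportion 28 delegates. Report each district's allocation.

Alpha=9; Beta=4; Gamma=4; Delta=4; Epsilon=3; Zeta=4

Total 1552; standard divisor 1552/28 ≈ 55.429.
Standard quotas: Alpha 8.876, Beta 3.644, Gamma 3.843, Delta 4.546, Epsilon 3.428, Zeta 3.662.
Lower quotas: Alpha 8, Beta 3, Gamma 3, Delta 4, Epsilon 3, Zeta 3 (sum 24, leaving 4 seats).
Remainders in descending order: Alpha 0.876, Gamma 0.843, Zeta 0.662, Beta 0.644, Delta 0.546, Epsilon 0.428.
Largest remainders: Alpha, Gamma, Zeta, Beta receive the extra seats.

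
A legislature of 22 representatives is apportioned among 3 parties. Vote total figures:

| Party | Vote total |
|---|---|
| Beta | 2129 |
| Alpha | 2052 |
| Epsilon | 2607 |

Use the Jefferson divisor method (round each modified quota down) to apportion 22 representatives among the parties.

Beta: 7, Alpha: 7, Epsilon: 8

Standard divisor 6788/22 ≈ 308.545; standard quotas: Beta 6.900, Alpha 6.651, Epsilon 8.449.
Rounding down gives 6, 6, 8 = 20 seats, so the divisor must be adjusted.
With modified divisor 291: modified quotas Beta 7.316, Alpha 7.052, Epsilon 8.959.
Rounding down: Beta 7, Alpha 7, Epsilon 8 (total 22).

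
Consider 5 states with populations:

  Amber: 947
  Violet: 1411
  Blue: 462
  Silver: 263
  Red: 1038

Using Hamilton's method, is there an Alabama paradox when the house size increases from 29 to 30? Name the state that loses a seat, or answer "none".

none

At 29 seats: Amber 7, Violet 10, Blue 3, Silver 2, Red 7.
At 30 seats: Amber 7, Violet 10, Blue 3, Silver 2, Red 8.
No state's allocation decreased.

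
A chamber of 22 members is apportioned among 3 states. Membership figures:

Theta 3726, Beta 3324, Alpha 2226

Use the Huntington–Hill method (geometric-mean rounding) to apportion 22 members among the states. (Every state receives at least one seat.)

Theta=9, Beta=8, Alpha=5

With divisor 423: modified quotas Theta 8.809, Beta 7.858, Alpha 5.262.
Geometric-mean thresholds: Theta √(8·9)=8.485, Beta √(7·8)=7.483, Alpha √(5·6)=5.477.
Each quota rounded against its threshold gives Theta 9, Beta 8, Alpha 5 (total 22).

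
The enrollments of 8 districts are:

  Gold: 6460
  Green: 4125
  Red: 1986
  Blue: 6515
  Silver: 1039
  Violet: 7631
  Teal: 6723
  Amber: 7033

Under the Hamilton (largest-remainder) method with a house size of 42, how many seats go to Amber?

The standard divisor is 41512/42 ≈ 988.381.
Standard quotas: Gold 6.5359, Green 4.1735, Red 2.0093, Blue 6.5916, Silver 1.0512, Violet 7.7207, Teal 6.8020, Amber 7.1157.
Lower quotas: Gold 6, Green 4, Red 2, Blue 6, Silver 1, Violet 7, Teal 6, Amber 7 (sum 39, leaving 3 seats).
Remainders in descending order: Teal 0.8020, Violet 0.7207, Blue 0.5916, Gold 0.5359, Green 0.1735, Amber 0.1157, Silver 0.0512, Red 0.0093.
Largest remainders: Teal, Violet, Blue receive the extra seats.
Amber receives 7.

7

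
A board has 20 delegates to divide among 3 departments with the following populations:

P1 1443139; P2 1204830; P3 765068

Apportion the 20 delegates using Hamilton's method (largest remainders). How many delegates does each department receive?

P1: 8, P2: 7, P3: 5

The standard divisor is 3413037/20 ≈ 170651.85.
Standard quotas: P1 8.4566, P2 7.0602, P3 4.4832.
Lower quotas: P1 8, P2 7, P3 4 (sum 19, leaving 1 seat).
Remainders in descending order: P3 0.4832, P1 0.4566, P2 0.0602.
Largest remainder: P3 receives the extra seat.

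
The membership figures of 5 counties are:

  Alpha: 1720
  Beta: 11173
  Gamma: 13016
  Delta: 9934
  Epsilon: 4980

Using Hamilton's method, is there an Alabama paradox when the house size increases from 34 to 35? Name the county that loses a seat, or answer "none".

Alpha

At 34 seats: Alpha 2, Beta 9, Gamma 11, Delta 8, Epsilon 4.
At 35 seats: Alpha 1, Beta 10, Gamma 11, Delta 9, Epsilon 4.
Alpha drops from 2 to 1.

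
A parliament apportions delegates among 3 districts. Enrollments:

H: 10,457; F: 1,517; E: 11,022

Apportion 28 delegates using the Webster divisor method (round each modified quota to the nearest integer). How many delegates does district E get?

Standard divisor 22996/28 ≈ 821.286; standard quotas: H 12.732, F 1.847, E 13.420.
Rounding to the nearest integer gives H 13, F 2, E 13 — total 28, matching the house size, so no adjustment is needed.
E receives 13.

13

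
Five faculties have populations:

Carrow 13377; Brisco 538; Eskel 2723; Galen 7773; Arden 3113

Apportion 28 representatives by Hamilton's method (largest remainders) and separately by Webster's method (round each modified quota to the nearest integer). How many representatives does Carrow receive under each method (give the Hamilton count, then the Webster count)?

14 and 13

Hamilton: Carrow 14, Brisco 0, Eskel 3, Galen 8, Arden 3.
Webster: Carrow 13, Brisco 1, Eskel 3, Galen 8, Arden 3.
Carrow gets 14 under Hamilton and 13 under Webster.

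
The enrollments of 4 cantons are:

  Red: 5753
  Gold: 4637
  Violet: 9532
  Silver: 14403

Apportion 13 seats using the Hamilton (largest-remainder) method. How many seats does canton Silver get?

5

The standard divisor is 34325/13 ≈ 2640.385.
Standard quotas: Red 2.1788, Gold 1.7562, Violet 3.6101, Silver 5.4549.
Lower quotas: Red 2, Gold 1, Violet 3, Silver 5 (sum 11, leaving 2 seats).
Remainders in descending order: Gold 0.7562, Violet 0.6101, Silver 0.4549, Red 0.1788.
The surplus seats go to Gold, Violet.
Silver receives 5.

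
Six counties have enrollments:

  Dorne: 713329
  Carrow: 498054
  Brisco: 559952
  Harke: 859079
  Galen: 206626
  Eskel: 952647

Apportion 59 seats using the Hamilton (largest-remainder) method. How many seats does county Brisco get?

9

The standard divisor is 3789687/59 ≈ 64231.983.
Standard quotas: Dorne 11.1055, Carrow 7.7540, Brisco 8.7177, Harke 13.3746, Galen 3.2169, Eskel 14.8313.
Lower quotas: Dorne 11, Carrow 7, Brisco 8, Harke 13, Galen 3, Eskel 14 (sum 56, leaving 3 seats).
Remainders in descending order: Eskel 0.8313, Carrow 0.7540, Brisco 0.7177, Harke 0.3746, Galen 0.2169, Dorne 0.1055.
The surplus seats go to Eskel, Carrow, Brisco.
Brisco receives 9.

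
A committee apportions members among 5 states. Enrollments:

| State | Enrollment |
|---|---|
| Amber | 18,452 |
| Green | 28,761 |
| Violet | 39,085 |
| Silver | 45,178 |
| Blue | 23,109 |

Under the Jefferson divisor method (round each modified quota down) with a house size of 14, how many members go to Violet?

4

Standard divisor 154585/14 ≈ 11041.786; standard quotas: Amber 1.671, Green 2.605, Violet 3.540, Silver 4.092, Blue 2.093.
Rounding down gives 1, 2, 3, 4, 2 = 12 seats, so the divisor must be adjusted.
With modified divisor 9400: modified quotas Amber 1.963, Green 3.060, Violet 4.158, Silver 4.806, Blue 2.458.
Rounding down: Amber 1, Green 3, Violet 4, Silver 4, Blue 2 (total 14).
Violet receives 4.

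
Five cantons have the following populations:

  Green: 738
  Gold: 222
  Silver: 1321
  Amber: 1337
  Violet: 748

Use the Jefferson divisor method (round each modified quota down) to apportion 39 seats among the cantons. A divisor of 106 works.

Green 6, Gold 2, Silver 12, Amber 12, Violet 7

With modified divisor 106: modified quotas Green 6.962, Gold 2.094, Silver 12.462, Amber 12.613, Violet 7.057.
Rounding down: Green 6, Gold 2, Silver 12, Amber 12, Violet 7 (total 39).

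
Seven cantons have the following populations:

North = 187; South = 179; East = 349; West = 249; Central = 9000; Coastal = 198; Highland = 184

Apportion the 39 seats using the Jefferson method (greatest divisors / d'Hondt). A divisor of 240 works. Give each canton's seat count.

With modified divisor 240: modified quotas North 0.779, South 0.746, East 1.454, West 1.038, Central 37.500, Coastal 0.825, Highland 0.767.
Rounding down: North 0, South 0, East 1, West 1, Central 37, Coastal 0, Highland 0 (total 39).

North: 0; South: 0; East: 1; West: 1; Central: 37; Coastal: 0; Highland: 0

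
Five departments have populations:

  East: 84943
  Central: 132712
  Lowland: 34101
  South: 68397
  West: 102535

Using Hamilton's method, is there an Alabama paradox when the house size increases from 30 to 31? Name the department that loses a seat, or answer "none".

At 30 seats: East 6, Central 9, Lowland 3, South 5, West 7.
At 31 seats: East 6, Central 10, Lowland 2, South 5, West 8.
Lowland drops from 3 to 2.

Lowland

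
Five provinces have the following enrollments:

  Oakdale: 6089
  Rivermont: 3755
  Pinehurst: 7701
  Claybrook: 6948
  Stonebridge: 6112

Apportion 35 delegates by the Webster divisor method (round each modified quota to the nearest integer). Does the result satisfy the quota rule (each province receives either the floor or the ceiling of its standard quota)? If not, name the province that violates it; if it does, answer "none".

Standard quotas: Oakdale 6.963, Rivermont 4.294, Pinehurst 8.807, Claybrook 7.946, Stonebridge 6.990.
Webster allocation: Oakdale 7, Rivermont 4, Pinehurst 9, Claybrook 8, Stonebridge 7.
Every allocation lies between the lower and upper quota.

none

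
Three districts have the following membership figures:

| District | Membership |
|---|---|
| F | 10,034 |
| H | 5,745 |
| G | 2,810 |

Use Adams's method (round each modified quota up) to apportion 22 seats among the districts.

Standard divisor 18589/22 ≈ 844.955; standard quotas: F 11.875, H 6.799, G 3.326.
Rounding up gives 12, 7, 4 = 23 seats, so the divisor must be adjusted.
With modified divisor 920: modified quotas F 10.907, H 6.245, G 3.054.
Rounding up: F 11, H 7, G 4 (total 22).

F 11; H 7; G 4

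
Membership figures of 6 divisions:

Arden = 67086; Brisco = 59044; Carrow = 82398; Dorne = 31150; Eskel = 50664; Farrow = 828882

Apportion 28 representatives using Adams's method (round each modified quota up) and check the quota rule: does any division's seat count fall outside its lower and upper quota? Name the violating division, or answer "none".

Standard quotas: Arden 1.678, Brisco 1.477, Carrow 2.061, Dorne 0.779, Eskel 1.267, Farrow 20.736.
Adams allocation: Arden 2, Brisco 2, Carrow 2, Dorne 1, Eskel 2, Farrow 19.
Farrow has quota 20.736 (lower 20, upper 21) but receives 19 — outside the quota interval.

Farrow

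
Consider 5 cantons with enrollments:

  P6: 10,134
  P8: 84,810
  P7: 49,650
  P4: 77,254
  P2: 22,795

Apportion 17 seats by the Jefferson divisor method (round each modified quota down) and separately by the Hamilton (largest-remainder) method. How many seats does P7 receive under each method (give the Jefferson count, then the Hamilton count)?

4 and 3

Jefferson: P6 0, P8 6, P7 4, P4 6, P2 1.
Hamilton: P6 1, P8 6, P7 3, P4 5, P2 2.
P7 gets 4 under Jefferson and 3 under Hamilton.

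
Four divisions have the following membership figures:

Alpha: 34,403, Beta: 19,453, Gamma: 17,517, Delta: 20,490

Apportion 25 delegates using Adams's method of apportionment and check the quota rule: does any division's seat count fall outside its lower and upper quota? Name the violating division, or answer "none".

Standard quotas: Alpha 9.363, Beta 5.294, Gamma 4.767, Delta 5.576.
Adams allocation: Alpha 9, Beta 5, Gamma 5, Delta 6.
Every allocation lies between the lower and upper quota.

none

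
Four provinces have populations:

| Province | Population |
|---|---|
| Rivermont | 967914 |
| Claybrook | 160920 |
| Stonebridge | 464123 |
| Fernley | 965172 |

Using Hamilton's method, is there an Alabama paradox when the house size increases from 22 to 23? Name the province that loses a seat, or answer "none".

At 22 seats: Rivermont 8, Claybrook 2, Stonebridge 4, Fernley 8.
At 23 seats: Rivermont 9, Claybrook 1, Stonebridge 4, Fernley 9.
Claybrook drops from 2 to 1.

Claybrook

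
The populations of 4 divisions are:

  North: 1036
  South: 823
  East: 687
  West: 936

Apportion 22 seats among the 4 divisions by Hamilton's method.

North=7; South=5; East=4; West=6

Standard divisor: 3482 ÷ 22 ≈ 158.273.
Standard quotas: North 6.546, South 5.200, East 4.341, West 5.914.
Lower quotas: North 6, South 5, East 4, West 5 (sum 20, leaving 2 seats).
Remainders in descending order: West 0.914, North 0.546, East 0.341, South 0.200.
Largest remainders: West, North receive the extra seats.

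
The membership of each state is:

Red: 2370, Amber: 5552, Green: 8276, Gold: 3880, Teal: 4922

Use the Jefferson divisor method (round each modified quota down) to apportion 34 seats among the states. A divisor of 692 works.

Red 3, Amber 8, Green 11, Gold 5, Teal 7

With modified divisor 692: modified quotas Red 3.425, Amber 8.023, Green 11.960, Gold 5.607, Teal 7.113.
Rounding down: Red 3, Amber 8, Green 11, Gold 5, Teal 7 (total 34).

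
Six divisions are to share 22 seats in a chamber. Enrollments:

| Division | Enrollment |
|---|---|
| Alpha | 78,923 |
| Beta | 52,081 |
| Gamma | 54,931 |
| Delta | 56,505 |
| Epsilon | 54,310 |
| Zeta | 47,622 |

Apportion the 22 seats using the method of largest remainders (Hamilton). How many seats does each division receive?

Alpha: 5, Beta: 3, Gamma: 4, Delta: 4, Epsilon: 3, Zeta: 3

Standard divisor: 344372 ÷ 22 ≈ 15653.273.
Standard quotas: Alpha 5.0419, Beta 3.3272, Gamma 3.5092, Delta 3.6098, Epsilon 3.4696, Zeta 3.0423.
Lower quotas: Alpha 5, Beta 3, Gamma 3, Delta 3, Epsilon 3, Zeta 3 (sum 20, leaving 2 seats).
Remainders in descending order: Delta 0.6098, Gamma 0.5092, Epsilon 0.4696, Beta 0.3272, Zeta 0.0423, Alpha 0.0419.
Largest remainders: Delta, Gamma receive the extra seats.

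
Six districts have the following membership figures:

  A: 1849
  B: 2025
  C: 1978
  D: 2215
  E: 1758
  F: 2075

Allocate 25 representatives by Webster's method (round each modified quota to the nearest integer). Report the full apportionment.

A 4; B 4; C 4; D 5; E 4; F 4

Standard divisor 11900/25 ≈ 476; standard quotas: A 3.884, B 4.254, C 4.155, D 4.653, E 3.693, F 4.359.
Rounding to the nearest integer gives A 4, B 4, C 4, D 5, E 4, F 4 — total 25, matching the house size, so no adjustment is needed.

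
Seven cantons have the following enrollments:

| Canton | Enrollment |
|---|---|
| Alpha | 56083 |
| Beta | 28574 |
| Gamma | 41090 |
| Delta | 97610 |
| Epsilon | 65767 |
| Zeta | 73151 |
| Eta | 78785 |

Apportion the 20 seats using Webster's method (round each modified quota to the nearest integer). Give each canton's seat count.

Alpha=3; Beta=1; Gamma=2; Delta=4; Epsilon=3; Zeta=3; Eta=4

Standard divisor 441060/20 ≈ 22053; standard quotas: Alpha 2.543, Beta 1.296, Gamma 1.863, Delta 4.426, Epsilon 2.982, Zeta 3.317, Eta 3.573.
Rounding to the nearest integer gives Alpha 3, Beta 1, Gamma 2, Delta 4, Epsilon 3, Zeta 3, Eta 4 — total 20, matching the house size, so no adjustment is needed.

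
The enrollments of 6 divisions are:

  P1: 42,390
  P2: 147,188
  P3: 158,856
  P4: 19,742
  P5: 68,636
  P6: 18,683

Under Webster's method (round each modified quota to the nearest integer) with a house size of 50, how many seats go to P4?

2

Standard divisor 455495/50 ≈ 9109.9; standard quotas: P1 4.653, P2 16.157, P3 17.438, P4 2.167, P5 7.534, P6 2.051.
Rounding to the nearest integer gives P1 5, P2 16, P3 17, P4 2, P5 8, P6 2 — total 50, matching the house size, so no adjustment is needed.
P4 receives 2.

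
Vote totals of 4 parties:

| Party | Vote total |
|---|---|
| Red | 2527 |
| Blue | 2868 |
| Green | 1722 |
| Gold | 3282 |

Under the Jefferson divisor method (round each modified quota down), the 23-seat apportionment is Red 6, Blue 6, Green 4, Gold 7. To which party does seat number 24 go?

Gold

Priority for the next seat is population ÷ (current seats + 1).
Priorities: Red 361.000, Blue 409.714, Green 344.400, Gold 410.250.
Highest priority: Gold.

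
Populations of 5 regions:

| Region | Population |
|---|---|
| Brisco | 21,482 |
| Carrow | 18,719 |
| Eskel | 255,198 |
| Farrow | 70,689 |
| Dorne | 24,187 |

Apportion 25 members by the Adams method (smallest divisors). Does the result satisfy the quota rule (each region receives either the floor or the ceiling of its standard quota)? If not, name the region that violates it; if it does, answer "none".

Standard quotas: Brisco 1.376, Carrow 1.199, Eskel 16.347, Farrow 4.528, Dorne 1.549.
Adams allocation: Brisco 2, Carrow 2, Eskel 15, Farrow 4, Dorne 2.
Eskel has quota 16.347 (lower 16, upper 17) but receives 15 — outside the quota interval.

Eskel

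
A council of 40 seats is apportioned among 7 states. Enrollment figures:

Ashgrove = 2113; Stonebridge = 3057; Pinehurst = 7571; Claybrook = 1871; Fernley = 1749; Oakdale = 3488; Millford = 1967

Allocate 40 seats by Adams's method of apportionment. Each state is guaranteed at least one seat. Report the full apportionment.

Ashgrove 4; Stonebridge 6; Pinehurst 13; Claybrook 4; Fernley 3; Oakdale 6; Millford 4

Standard divisor 21816/40 ≈ 545.4; standard quotas: Ashgrove 3.874, Stonebridge 5.605, Pinehurst 13.882, Claybrook 3.431, Fernley 3.207, Oakdale 6.395, Millford 3.607.
Rounding up gives 4, 6, 14, 4, 4, 7, 4 = 43 seats, so the divisor must be adjusted.
With modified divisor 600: modified quotas Ashgrove 3.522, Stonebridge 5.095, Pinehurst 12.618, Claybrook 3.118, Fernley 2.915, Oakdale 5.813, Millford 3.278.
Rounding up: Ashgrove 4, Stonebridge 6, Pinehurst 13, Claybrook 4, Fernley 3, Oakdale 6, Millford 4 (total 40).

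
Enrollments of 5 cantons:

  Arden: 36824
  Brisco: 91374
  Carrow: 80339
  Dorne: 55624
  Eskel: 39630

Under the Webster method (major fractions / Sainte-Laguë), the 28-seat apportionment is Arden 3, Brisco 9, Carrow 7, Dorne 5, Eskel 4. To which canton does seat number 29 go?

Priority for the next seat is population ÷ (current seats + 0.5).
Priorities: Arden 10521.143, Brisco 9618.316, Carrow 10711.867, Dorne 10113.455, Eskel 8806.667.
Highest priority: Carrow.

Carrow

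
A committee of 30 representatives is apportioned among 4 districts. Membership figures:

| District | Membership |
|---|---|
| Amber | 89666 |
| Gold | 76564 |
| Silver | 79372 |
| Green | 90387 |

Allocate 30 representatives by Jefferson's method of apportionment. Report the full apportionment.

Standard divisor 335989/30 ≈ 11199.633; standard quotas: Amber 8.006, Gold 6.836, Silver 7.087, Green 8.071.
Rounding down gives 8, 6, 7, 8 = 29 seats, so the divisor must be adjusted.
With modified divisor 10500: modified quotas Amber 8.540, Gold 7.292, Silver 7.559, Green 8.608.
Rounding down: Amber 8, Gold 7, Silver 7, Green 8 (total 30).

Amber 8, Gold 7, Silver 7, Green 8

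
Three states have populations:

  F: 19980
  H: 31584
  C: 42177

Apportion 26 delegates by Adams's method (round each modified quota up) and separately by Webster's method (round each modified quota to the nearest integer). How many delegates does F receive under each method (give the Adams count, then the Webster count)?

Adams: F 6, H 9, C 11.
Webster: F 5, H 9, C 12.
F gets 6 under Adams and 5 under Webster.

6 and 5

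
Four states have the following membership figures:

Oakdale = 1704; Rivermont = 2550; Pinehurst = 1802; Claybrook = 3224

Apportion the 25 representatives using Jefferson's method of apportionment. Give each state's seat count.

Oakdale 4, Rivermont 7, Pinehurst 5, Claybrook 9

Standard divisor 9280/25 ≈ 371.2; standard quotas: Oakdale 4.591, Rivermont 6.870, Pinehurst 4.855, Claybrook 8.685.
Rounding down gives 4, 6, 4, 8 = 22 seats, so the divisor must be adjusted.
With modified divisor 350: modified quotas Oakdale 4.869, Rivermont 7.286, Pinehurst 5.149, Claybrook 9.211.
Rounding down: Oakdale 4, Rivermont 7, Pinehurst 5, Claybrook 9 (total 25).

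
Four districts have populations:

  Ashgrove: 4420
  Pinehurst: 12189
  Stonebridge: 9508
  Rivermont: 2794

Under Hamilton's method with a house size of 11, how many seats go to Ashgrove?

2

The standard divisor is 28911/11 ≈ 2628.273.
Standard quotas: Ashgrove 1.6817, Pinehurst 4.6376, Stonebridge 3.6176, Rivermont 1.0631.
Lower quotas: Ashgrove 1, Pinehurst 4, Stonebridge 3, Rivermont 1 (sum 9, leaving 2 seats).
Remainders in descending order: Ashgrove 0.6817, Pinehurst 0.6376, Stonebridge 0.6176, Rivermont 0.0631.
The surplus seats go to Ashgrove, Pinehurst.
Ashgrove receives 2.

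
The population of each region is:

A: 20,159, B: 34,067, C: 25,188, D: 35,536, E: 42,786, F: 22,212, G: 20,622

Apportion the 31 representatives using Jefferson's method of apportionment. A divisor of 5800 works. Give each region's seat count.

With modified divisor 5800: modified quotas A 3.476, B 5.874, C 4.343, D 6.127, E 7.377, F 3.830, G 3.556.
Rounding down: A 3, B 5, C 4, D 6, E 7, F 3, G 3 (total 31).

A 3, B 5, C 4, D 6, E 7, F 3, G 3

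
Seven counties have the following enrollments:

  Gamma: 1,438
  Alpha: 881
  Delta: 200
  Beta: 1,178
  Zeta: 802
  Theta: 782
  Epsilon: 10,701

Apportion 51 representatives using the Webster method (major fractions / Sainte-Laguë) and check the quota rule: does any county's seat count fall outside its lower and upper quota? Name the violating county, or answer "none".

Epsilon

Standard quotas: Gamma 4.589, Alpha 2.811, Delta 0.638, Beta 3.759, Zeta 2.559, Theta 2.495, Epsilon 34.148.
Webster allocation: Gamma 5, Alpha 3, Delta 1, Beta 4, Zeta 3, Theta 2, Epsilon 33.
Epsilon has quota 34.148 (lower 34, upper 35) but receives 33 — outside the quota interval.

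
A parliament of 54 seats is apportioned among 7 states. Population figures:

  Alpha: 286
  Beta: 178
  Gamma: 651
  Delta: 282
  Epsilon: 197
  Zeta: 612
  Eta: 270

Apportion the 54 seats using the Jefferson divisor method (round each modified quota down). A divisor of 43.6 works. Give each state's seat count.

Alpha=6; Beta=4; Gamma=14; Delta=6; Epsilon=4; Zeta=14; Eta=6

With modified divisor 43.6: modified quotas Alpha 6.560, Beta 4.083, Gamma 14.931, Delta 6.468, Epsilon 4.518, Zeta 14.037, Eta 6.193.
Rounding down: Alpha 6, Beta 4, Gamma 14, Delta 6, Epsilon 4, Zeta 14, Eta 6 (total 54).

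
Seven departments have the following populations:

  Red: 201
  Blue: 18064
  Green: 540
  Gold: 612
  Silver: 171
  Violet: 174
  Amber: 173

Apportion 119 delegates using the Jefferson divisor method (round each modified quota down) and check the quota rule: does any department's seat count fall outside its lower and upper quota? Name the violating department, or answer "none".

Standard quotas: Red 1.200, Blue 107.831, Green 3.223, Gold 3.653, Silver 1.021, Violet 1.039, Amber 1.033.
Jefferson allocation: Red 1, Blue 109, Green 3, Gold 3, Silver 1, Violet 1, Amber 1.
Blue has quota 107.831 (lower 107, upper 108) but receives 109 — outside the quota interval.

Blue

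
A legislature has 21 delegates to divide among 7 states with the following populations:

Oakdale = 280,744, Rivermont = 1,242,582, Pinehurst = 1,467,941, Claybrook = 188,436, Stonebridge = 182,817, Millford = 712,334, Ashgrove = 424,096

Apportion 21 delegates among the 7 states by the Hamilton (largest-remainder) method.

The standard divisor is 4498950/21 ≈ 214235.714.
Standard quotas: Oakdale 1.3104, Rivermont 5.8001, Pinehurst 6.8520, Claybrook 0.8796, Stonebridge 0.8533, Millford 3.3250, Ashgrove 1.9796.
Lower quotas: Oakdale 1, Rivermont 5, Pinehurst 6, Claybrook 0, Stonebridge 0, Millford 3, Ashgrove 1 (sum 16, leaving 5 seats).
Remainders in descending order: Ashgrove 0.9796, Claybrook 0.8796, Stonebridge 0.8533, Pinehurst 0.8520, Rivermont 0.8001, Millford 0.3250, Oakdale 0.3104.
Largest remainders: Ashgrove, Claybrook, Stonebridge, Pinehurst, Rivermont receive the extra seats.

Oakdale=1, Rivermont=6, Pinehurst=7, Claybrook=1, Stonebridge=1, Millford=3, Ashgrove=2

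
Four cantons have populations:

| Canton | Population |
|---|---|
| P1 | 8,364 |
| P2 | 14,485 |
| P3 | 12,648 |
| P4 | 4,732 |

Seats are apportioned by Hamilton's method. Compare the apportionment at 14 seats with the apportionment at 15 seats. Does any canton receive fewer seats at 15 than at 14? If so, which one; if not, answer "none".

At 14 seats: P1 3, P2 5, P3 4, P4 2.
At 15 seats: P1 3, P2 5, P3 5, P4 2.
No canton's allocation decreased.

none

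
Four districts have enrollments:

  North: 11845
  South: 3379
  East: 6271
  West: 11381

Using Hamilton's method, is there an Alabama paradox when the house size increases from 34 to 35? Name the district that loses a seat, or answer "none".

At 34 seats: North 12, South 4, East 6, West 12.
At 35 seats: North 13, South 3, East 7, West 12.
South drops from 4 to 3.

South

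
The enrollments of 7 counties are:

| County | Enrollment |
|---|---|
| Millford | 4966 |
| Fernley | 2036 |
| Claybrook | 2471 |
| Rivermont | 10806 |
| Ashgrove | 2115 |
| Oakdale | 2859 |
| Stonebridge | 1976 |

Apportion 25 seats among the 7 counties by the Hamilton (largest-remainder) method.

Millford: 4; Fernley: 2; Claybrook: 2; Rivermont: 10; Ashgrove: 2; Oakdale: 3; Stonebridge: 2

The standard divisor is 27229/25 ≈ 1089.16.
Standard quotas: Millford 4.5595, Fernley 1.8693, Claybrook 2.2687, Rivermont 9.9214, Ashgrove 1.9419, Oakdale 2.6250, Stonebridge 1.8142.
Lower quotas: Millford 4, Fernley 1, Claybrook 2, Rivermont 9, Ashgrove 1, Oakdale 2, Stonebridge 1 (sum 20, leaving 5 seats).
Remainders in descending order: Ashgrove 0.9419, Rivermont 0.9214, Fernley 0.8693, Stonebridge 0.8142, Oakdale 0.6250, Millford 0.5595, Claybrook 0.2687.
Largest remainders: Ashgrove, Rivermont, Fernley, Stonebridge, Oakdale receive the extra seats.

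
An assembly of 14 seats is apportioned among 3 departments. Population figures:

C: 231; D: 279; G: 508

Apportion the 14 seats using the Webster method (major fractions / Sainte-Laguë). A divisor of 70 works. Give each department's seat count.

With modified divisor 70: modified quotas C 3.300, D 3.986, G 7.257.
Rounding to the nearest integer: C 3, D 4, G 7 (total 14).

C 3, D 4, G 7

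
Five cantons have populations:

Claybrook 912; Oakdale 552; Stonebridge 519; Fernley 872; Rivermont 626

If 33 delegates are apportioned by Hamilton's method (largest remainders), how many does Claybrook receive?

9

Standard divisor: 3481 ÷ 33 ≈ 105.485.
Standard quotas: Claybrook 8.646, Oakdale 5.233, Stonebridge 4.920, Fernley 8.267, Rivermont 5.935.
Lower quotas: Claybrook 8, Oakdale 5, Stonebridge 4, Fernley 8, Rivermont 5 (sum 30, leaving 3 seats).
Remainders in descending order: Rivermont 0.935, Stonebridge 0.920, Claybrook 0.646, Fernley 0.267, Oakdale 0.233.
Largest remainders: Rivermont, Stonebridge, Claybrook receive the extra seats.
Claybrook receives 9.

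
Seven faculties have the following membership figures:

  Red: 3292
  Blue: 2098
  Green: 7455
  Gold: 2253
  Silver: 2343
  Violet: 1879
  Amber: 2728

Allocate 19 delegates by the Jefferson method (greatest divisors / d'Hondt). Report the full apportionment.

Red=3, Blue=2, Green=7, Gold=2, Silver=2, Violet=1, Amber=2

Standard divisor 22048/19 ≈ 1160.421; standard quotas: Red 2.837, Blue 1.808, Green 6.424, Gold 1.942, Silver 2.019, Violet 1.619, Amber 2.351.
Rounding down gives 2, 1, 6, 1, 2, 1, 2 = 15 seats, so the divisor must be adjusted.
With modified divisor 1000: modified quotas Red 3.292, Blue 2.098, Green 7.455, Gold 2.253, Silver 2.343, Violet 1.879, Amber 2.728.
Rounding down: Red 3, Blue 2, Green 7, Gold 2, Silver 2, Violet 1, Amber 2 (total 19).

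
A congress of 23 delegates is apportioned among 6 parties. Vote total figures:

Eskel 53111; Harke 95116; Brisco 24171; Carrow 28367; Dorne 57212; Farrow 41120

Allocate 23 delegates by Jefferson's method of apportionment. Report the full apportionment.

Standard divisor 299097/23 ≈ 13004.217; standard quotas: Eskel 4.084, Harke 7.314, Brisco 1.859, Carrow 2.181, Dorne 4.399, Farrow 3.162.
Rounding down gives 4, 7, 1, 2, 4, 3 = 21 seats, so the divisor must be adjusted.
With modified divisor 11700: modified quotas Eskel 4.539, Harke 8.130, Brisco 2.066, Carrow 2.425, Dorne 4.890, Farrow 3.515.
Rounding down: Eskel 4, Harke 8, Brisco 2, Carrow 2, Dorne 4, Farrow 3 (total 23).

Eskel 4; Harke 8; Brisco 2; Carrow 2; Dorne 4; Farrow 3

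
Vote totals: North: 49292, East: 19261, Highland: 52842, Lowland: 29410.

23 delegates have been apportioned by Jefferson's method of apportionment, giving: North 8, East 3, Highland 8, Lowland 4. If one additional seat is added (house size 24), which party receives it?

Priority for the next seat is population ÷ (current seats + 1).
Priorities: North 5476.889, East 4815.250, Highland 5871.333, Lowland 5882.000.
Highest priority: Lowland.

Lowland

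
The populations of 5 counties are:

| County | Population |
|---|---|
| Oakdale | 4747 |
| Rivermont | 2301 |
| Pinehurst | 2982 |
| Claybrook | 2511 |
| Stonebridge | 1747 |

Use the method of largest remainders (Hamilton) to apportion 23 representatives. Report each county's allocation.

Standard divisor: 14288 ÷ 23 ≈ 621.217.
Standard quotas: Oakdale 7.641, Rivermont 3.704, Pinehurst 4.800, Claybrook 4.042, Stonebridge 2.812.
Lower quotas: Oakdale 7, Rivermont 3, Pinehurst 4, Claybrook 4, Stonebridge 2 (sum 20, leaving 3 seats).
Remainders in descending order: Stonebridge 0.812, Pinehurst 0.800, Rivermont 0.704, Oakdale 0.641, Claybrook 0.042.
Largest remainders: Stonebridge, Pinehurst, Rivermont receive the extra seats.

Oakdale=7; Rivermont=4; Pinehurst=5; Claybrook=4; Stonebridge=3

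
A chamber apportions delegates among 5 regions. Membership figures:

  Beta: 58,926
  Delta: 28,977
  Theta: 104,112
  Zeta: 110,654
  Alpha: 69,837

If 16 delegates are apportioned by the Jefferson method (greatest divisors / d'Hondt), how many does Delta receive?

Standard divisor 372506/16 ≈ 23281.625; standard quotas: Beta 2.531, Delta 1.245, Theta 4.472, Zeta 4.753, Alpha 3.000.
Rounding down gives 2, 1, 4, 4, 2 = 13 seats, so the divisor must be adjusted.
With modified divisor 20200: modified quotas Beta 2.917, Delta 1.435, Theta 5.154, Zeta 5.478, Alpha 3.457.
Rounding down: Beta 2, Delta 1, Theta 5, Zeta 5, Alpha 3 (total 16).
Delta receives 1.

1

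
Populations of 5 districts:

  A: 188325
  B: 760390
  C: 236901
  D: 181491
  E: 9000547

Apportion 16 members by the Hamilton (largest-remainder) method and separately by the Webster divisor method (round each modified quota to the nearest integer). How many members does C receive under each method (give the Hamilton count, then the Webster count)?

1 and 0

Hamilton: A 0, B 1, C 1, D 0, E 14.
Webster: A 0, B 1, C 0, D 0, E 15.
C gets 1 under Hamilton and 0 under Webster.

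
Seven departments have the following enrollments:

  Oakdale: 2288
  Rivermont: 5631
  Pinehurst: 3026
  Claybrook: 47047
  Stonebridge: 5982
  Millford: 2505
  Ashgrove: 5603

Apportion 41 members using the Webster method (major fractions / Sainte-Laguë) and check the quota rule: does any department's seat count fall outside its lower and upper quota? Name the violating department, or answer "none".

Standard quotas: Oakdale 1.301, Rivermont 3.203, Pinehurst 1.721, Claybrook 26.760, Stonebridge 3.403, Millford 1.425, Ashgrove 3.187.
Webster allocation: Oakdale 1, Rivermont 3, Pinehurst 2, Claybrook 28, Stonebridge 3, Millford 1, Ashgrove 3.
Claybrook has quota 26.760 (lower 26, upper 27) but receives 28 — outside the quota interval.

Claybrook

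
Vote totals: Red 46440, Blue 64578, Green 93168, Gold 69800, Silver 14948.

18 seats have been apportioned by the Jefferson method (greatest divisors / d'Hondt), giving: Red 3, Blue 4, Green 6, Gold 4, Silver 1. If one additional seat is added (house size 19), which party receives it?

Priority for the next seat is population ÷ (current seats + 1).
Priorities: Red 11610.000, Blue 12915.600, Green 13309.714, Gold 13960.000, Silver 7474.000.
Highest priority: Gold.

Gold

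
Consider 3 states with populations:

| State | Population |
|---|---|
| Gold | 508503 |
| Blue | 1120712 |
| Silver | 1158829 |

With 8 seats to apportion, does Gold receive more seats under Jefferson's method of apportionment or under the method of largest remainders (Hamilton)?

Hamilton

Jefferson: Gold 1, Blue 3, Silver 4.
Hamilton: Gold 2, Blue 3, Silver 3.
Gold gets 1 under Jefferson and 2 under Hamilton.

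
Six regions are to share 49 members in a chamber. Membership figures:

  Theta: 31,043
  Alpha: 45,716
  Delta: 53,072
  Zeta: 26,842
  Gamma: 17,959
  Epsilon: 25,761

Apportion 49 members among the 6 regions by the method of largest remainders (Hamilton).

The standard divisor is 200393/49 ≈ 4089.653.
Standard quotas: Theta 7.5906, Alpha 11.1785, Delta 12.9771, Zeta 6.5634, Gamma 4.3913, Epsilon 6.2991.
Lower quotas: Theta 7, Alpha 11, Delta 12, Zeta 6, Gamma 4, Epsilon 6 (sum 46, leaving 3 seats).
Remainders in descending order: Delta 0.9771, Theta 0.5906, Zeta 0.5634, Gamma 0.3913, Epsilon 0.2991, Alpha 0.1785.
Largest remainders: Delta, Theta, Zeta receive the extra seats.

Theta 8; Alpha 11; Delta 13; Zeta 7; Gamma 4; Epsilon 6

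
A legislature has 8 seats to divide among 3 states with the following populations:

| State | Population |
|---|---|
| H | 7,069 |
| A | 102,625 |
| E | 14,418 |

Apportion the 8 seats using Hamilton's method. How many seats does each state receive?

Total 124112; standard divisor 124112/8 = 15514.
Standard quotas: H 0.4557, A 6.6150, E 0.9294.
Lower quotas: H 0, A 6, E 0 (sum 6, leaving 2 seats).
Remainders in descending order: E 0.9294, A 0.6150, H 0.4557.
Largest remainders: E, A receive the extra seats.

H 0, A 7, E 1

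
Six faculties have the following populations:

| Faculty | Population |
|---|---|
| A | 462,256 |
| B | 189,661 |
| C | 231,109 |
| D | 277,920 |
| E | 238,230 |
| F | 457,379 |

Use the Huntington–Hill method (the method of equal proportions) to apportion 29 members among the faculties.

With divisor 64430: modified quotas A 7.175, B 2.944, C 3.587, D 4.314, E 3.698, F 7.099.
Geometric-mean thresholds: A √(7·8)=7.483, B √(2·3)=2.449, C √(3·4)=3.464, D √(4·5)=4.472, E √(3·4)=3.464, F √(7·8)=7.483.
Each quota rounded against its threshold gives A 7, B 3, C 4, D 4, E 4, F 7 (total 29).

A: 7, B: 3, C: 4, D: 4, E: 4, F: 7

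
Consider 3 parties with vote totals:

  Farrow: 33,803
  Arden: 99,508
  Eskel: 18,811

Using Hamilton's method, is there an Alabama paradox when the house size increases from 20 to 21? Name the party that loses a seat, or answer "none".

Eskel

At 20 seats: Farrow 4, Arden 13, Eskel 3.
At 21 seats: Farrow 5, Arden 14, Eskel 2.
Eskel drops from 3 to 2.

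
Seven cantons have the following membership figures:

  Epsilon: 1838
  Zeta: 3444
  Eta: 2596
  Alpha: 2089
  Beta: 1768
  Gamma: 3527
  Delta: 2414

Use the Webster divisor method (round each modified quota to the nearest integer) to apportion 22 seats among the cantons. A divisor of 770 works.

Epsilon: 2, Zeta: 4, Eta: 3, Alpha: 3, Beta: 2, Gamma: 5, Delta: 3

With modified divisor 770: modified quotas Epsilon 2.387, Zeta 4.473, Eta 3.371, Alpha 2.713, Beta 2.296, Gamma 4.581, Delta 3.135.
Rounding to the nearest integer: Epsilon 2, Zeta 4, Eta 3, Alpha 3, Beta 2, Gamma 5, Delta 3 (total 22).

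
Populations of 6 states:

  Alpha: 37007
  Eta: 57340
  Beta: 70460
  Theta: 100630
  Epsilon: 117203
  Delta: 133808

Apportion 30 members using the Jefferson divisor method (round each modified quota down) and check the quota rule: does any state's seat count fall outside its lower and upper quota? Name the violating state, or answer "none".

Standard quotas: Alpha 2.150, Eta 3.331, Beta 4.093, Theta 5.846, Epsilon 6.808, Delta 7.773.
Jefferson allocation: Alpha 2, Eta 3, Beta 4, Theta 6, Epsilon 7, Delta 8.
Every allocation lies between the lower and upper quota.

none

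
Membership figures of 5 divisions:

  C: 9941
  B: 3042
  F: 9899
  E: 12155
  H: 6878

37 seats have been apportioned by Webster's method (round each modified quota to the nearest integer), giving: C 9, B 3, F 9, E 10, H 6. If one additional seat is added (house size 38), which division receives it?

Priority for the next seat is population ÷ (current seats + 0.5).
Priorities: C 1046.421, B 869.143, F 1042.000, E 1157.619, H 1058.154.
Highest priority: E.

E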